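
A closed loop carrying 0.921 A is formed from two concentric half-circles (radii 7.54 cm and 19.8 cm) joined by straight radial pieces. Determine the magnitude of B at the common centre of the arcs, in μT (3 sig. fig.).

B ≈ 2.38 μT

The radial connectors point toward the centre, so dl × r̂ = 0 and they contribute nothing.
Each semicircle gives μ₀I/(4R): inner arc 3.84×10⁻⁶ T, outer arc 1.46×10⁻⁶ T.
The two arcs carry current in opposite angular senses, so their fields oppose: B = |3.84×10⁻⁶ − 1.46×10⁻⁶| = 2.38×10⁻⁶ T.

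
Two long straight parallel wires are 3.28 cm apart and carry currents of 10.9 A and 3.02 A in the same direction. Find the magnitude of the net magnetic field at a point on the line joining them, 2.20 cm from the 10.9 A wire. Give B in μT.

Each long wire gives B = μ₀I/(2πd). Distances are d₁ = 0.022 m and d₂ = 0.0108 m.
B₁ = 9.91×10⁻⁵ T, B₂ = 5.59×10⁻⁵ T.
Between parallel currents the two contributions point in opposite directions, so they subtract. B = |B₁ − B₂| = |9.91×10⁻⁵ − 5.59×10⁻⁵| = 4.32×10⁻⁵ T.

B ≈ 43.2 μT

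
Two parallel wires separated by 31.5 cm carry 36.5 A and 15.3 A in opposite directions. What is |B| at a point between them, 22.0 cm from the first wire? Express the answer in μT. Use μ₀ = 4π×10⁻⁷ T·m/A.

B ≈ 65.4 μT

Each long wire gives B = μ₀I/(2πd). Distances are d₁ = 0.22 m and d₂ = 0.095 m.
B₁ = 3.32×10⁻⁵ T, B₂ = 3.22×10⁻⁵ T.
Between antiparallel currents both contributions point the same way, so they add. B = B₁ + B₂ = 3.32×10⁻⁵ + 3.22×10⁻⁵ = 6.54×10⁻⁵ T.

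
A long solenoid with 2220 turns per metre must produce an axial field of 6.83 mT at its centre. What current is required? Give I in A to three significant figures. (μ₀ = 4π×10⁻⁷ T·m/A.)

Inside a long solenoid B = μ₀nI with n = 2220 m⁻¹, so I = B/(μ₀n).
I = 6.83×10⁻³ / (4π×10⁻⁷ × 2220) = 2.45 A.

I ≈ 2.45 A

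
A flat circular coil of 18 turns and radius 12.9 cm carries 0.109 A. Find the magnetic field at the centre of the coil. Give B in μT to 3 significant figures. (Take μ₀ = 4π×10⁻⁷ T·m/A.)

B ≈ 9.56 μT

For an N-turn flat coil, B = Nμ₀I/(2R) with R = 0.129 m.
B = 18 × 5.31×10⁻⁷ T = 9.56×10⁻⁶ T.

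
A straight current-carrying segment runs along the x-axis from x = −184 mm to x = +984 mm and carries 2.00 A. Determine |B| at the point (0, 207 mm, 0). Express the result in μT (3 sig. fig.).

For a finite straight segment, B = (μ₀I/4πd)(sinθ₁ + sinθ₂), where θ₁, θ₂ are the angles from the perpendicular to each end.
The perpendicular distance is d = 0.207 m; the end-offsets along the wire are a = 0.184 m and b = 0.984 m.
sinθ₁ = 0.184/√(0.184²+0.207²) = 0.6644; sinθ₂ = 0.984/√(0.984²+0.207²) = 0.9786.
B = (4π×10⁻⁷ × 2.00) / (4π × 0.207) × (0.6644 + 0.9786) = 1.59×10⁻⁶ T.

B ≈ 1.59 μT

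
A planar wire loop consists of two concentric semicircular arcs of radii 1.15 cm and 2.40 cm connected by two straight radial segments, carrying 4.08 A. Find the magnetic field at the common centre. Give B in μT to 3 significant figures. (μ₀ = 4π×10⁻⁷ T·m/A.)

B ≈ 58.1 μT

The radial connectors point toward the centre, so dl × r̂ = 0 and they contribute nothing.
Each semicircle gives μ₀I/(4R): inner arc 1.11×10⁻⁴ T, outer arc 5.34×10⁻⁵ T.
The two arcs carry current in opposite angular senses, so their fields oppose: B = |1.11×10⁻⁴ − 5.34×10⁻⁵| = 5.81×10⁻⁵ T.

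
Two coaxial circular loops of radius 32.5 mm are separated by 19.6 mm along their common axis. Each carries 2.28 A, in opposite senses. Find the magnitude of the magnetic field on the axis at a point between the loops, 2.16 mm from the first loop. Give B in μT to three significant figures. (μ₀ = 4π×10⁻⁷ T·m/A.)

Each loop contributes B = μ₀IR²/[2(R²+z²)^(3/2)] on the axis, with z measured from that loop.
Loop 1 (z = 0.00216 m): B₁ = 4.38×10⁻⁵ T. Loop 2 (z = 0.01744 m): B₂ = 3.02×10⁻⁵ T.
The fields oppose: B = |B₁ − B₂| = 1.36×10⁻⁵ T.

B ≈ 13.6 μT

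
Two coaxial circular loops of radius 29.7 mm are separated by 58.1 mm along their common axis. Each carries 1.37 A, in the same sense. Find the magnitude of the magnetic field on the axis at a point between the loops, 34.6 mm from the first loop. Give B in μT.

B ≈ 22.0 μT

Each loop contributes B = μ₀IR²/[2(R²+z²)^(3/2)] on the axis, with z measured from that loop.
Loop 1 (z = 0.0346 m): B₁ = 8.01×10⁻⁶ T. Loop 2 (z = 0.0235 m): B₂ = 1.40×10⁻⁵ T.
The fields add: B = B₁ + B₂ = 2.20×10⁻⁵ T.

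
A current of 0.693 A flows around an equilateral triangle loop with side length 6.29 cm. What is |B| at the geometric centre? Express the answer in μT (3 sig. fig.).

B ≈ 19.8 μT

Each side is a finite straight segment at perpendicular distance d = a/(2 tan(π/3)) = 0.01816 m from the centre, with end-angles ±π/3.
One side contributes B₁ = (μ₀I/4πd)·2 sin(π/3) = 6.61×10⁻⁶ T.
All 3 sides add in the same direction: B = 3 × 6.61×10⁻⁶ = 1.98×10⁻⁵ T.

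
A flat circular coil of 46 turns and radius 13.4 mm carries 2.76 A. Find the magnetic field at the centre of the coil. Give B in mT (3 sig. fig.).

B ≈ 5.95 mT

For an N-turn flat coil, B = Nμ₀I/(2R) with R = 0.0134 m.
B = 46 × 1.29×10⁻⁴ T = 5.95×10⁻³ T.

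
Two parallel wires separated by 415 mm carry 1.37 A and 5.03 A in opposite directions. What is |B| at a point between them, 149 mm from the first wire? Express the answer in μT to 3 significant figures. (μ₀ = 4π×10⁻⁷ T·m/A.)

Each long wire gives B = μ₀I/(2πd). Distances are d₁ = 0.149 m and d₂ = 0.266 m.
B₁ = 1.84×10⁻⁶ T, B₂ = 3.78×10⁻⁶ T.
Between antiparallel currents both contributions point the same way, so they add. B = B₁ + B₂ = 1.84×10⁻⁶ + 3.78×10⁻⁶ = 5.62×10⁻⁶ T.

B ≈ 5.62 μT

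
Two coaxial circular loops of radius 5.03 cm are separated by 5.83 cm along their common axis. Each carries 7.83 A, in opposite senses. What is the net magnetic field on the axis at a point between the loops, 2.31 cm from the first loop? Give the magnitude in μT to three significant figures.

Each loop contributes B = μ₀IR²/[2(R²+z²)^(3/2)] on the axis, with z measured from that loop.
Loop 1 (z = 0.0231 m): B₁ = 7.34×10⁻⁵ T. Loop 2 (z = 0.0352 m): B₂ = 5.38×10⁻⁵ T.
The fields oppose: B = |B₁ − B₂| = 1.96×10⁻⁵ T.

B ≈ 19.6 μT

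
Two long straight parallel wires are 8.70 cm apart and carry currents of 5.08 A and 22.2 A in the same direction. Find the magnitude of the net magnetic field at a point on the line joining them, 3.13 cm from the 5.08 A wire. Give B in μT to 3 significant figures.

B ≈ 47.3 μT

Each long wire gives B = μ₀I/(2πd). Distances are d₁ = 0.0313 m and d₂ = 0.0557 m.
B₁ = 3.25×10⁻⁵ T, B₂ = 7.97×10⁻⁵ T.
Between parallel currents the two contributions point in opposite directions, so they subtract. B = |B₁ − B₂| = |3.25×10⁻⁵ − 7.97×10⁻⁵| = 4.73×10⁻⁵ T.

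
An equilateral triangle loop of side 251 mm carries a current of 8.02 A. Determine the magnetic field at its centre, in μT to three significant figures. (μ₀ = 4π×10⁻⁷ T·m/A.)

Each side is a finite straight segment at perpendicular distance d = a/(2 tan(π/3)) = 0.07246 m from the centre, with end-angles ±π/3.
One side contributes B₁ = (μ₀I/4πd)·2 sin(π/3) = 1.92×10⁻⁵ T.
All 3 sides add in the same direction: B = 3 × 1.92×10⁻⁵ = 5.75×10⁻⁵ T.

B ≈ 57.5 μT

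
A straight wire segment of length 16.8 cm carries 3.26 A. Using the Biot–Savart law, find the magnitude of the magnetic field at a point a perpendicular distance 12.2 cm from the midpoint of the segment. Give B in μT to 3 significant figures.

For a finite straight segment, B = (μ₀I/4πd)(sinθ₁ + sinθ₂), where θ₁, θ₂ are the angles from the perpendicular to each end.
The perpendicular from the point meets the wire at its midpoint, so each end is L/2 = 0.084 m away along the wire.
sinθ₁ = 0.084/√(0.084²+0.122²) = 0.5671; sinθ₂ = 0.084/√(0.084²+0.122²) = 0.5671.
B = (4π×10⁻⁷ × 3.26) / (4π × 0.122) × (0.5671 + 0.5671) = 3.03×10⁻⁶ T.

B ≈ 3.03 μT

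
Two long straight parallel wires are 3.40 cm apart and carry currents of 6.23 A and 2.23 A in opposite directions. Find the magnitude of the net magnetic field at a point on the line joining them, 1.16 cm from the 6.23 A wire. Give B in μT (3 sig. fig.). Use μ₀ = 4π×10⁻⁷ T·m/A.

Each long wire gives B = μ₀I/(2πd). Distances are d₁ = 0.0116 m and d₂ = 0.0224 m.
B₁ = 1.07×10⁻⁴ T, B₂ = 1.99×10⁻⁵ T.
Between antiparallel currents both contributions point the same way, so they add. B = B₁ + B₂ = 1.07×10⁻⁴ + 1.99×10⁻⁵ = 1.27×10⁻⁴ T.

B ≈ 127 μT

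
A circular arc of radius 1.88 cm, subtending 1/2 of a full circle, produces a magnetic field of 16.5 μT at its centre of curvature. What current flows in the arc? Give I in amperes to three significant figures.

I ≈ 0.987 A

For a circular arc, B = μ₀Iφ/(4πR) with φ in radians; here φ = 3.142 rad.
So I = 4πRB/(μ₀φ) = 4π × 0.0188 × 1.65×10⁻⁵ / (4π×10⁻⁷ × 3.142) = 0.987 A.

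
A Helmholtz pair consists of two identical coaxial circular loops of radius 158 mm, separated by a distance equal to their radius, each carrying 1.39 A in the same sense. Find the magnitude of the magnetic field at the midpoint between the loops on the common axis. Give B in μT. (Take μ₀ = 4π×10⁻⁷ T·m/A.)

Each loop contributes B = μ₀IR²/[2(R²+z²)^(3/2)] on the axis, with z measured from that loop.
Loop 1 (z = 0.079 m): B₁ = 3.96×10⁻⁶ T. Loop 2 (z = 0.079 m): B₂ = 3.96×10⁻⁶ T.
The fields add: B = B₁ + B₂ = 7.91×10⁻⁶ T.

B ≈ 7.91 μT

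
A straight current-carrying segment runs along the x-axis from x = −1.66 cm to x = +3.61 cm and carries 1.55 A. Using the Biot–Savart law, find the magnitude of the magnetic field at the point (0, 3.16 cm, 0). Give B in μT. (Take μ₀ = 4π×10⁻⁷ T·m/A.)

B ≈ 5.97 μT

For a finite straight segment, B = (μ₀I/4πd)(sinθ₁ + sinθ₂), where θ₁, θ₂ are the angles from the perpendicular to each end.
The perpendicular distance is d = 0.0316 m; the end-offsets along the wire are a = 0.0166 m and b = 0.0361 m.
sinθ₁ = 0.0166/√(0.0166²+0.0316²) = 0.4651; sinθ₂ = 0.0361/√(0.0361²+0.0316²) = 0.7524.
B = (4π×10⁻⁷ × 1.55) / (4π × 0.0316) × (0.4651 + 0.7524) = 5.97×10⁻⁶ T.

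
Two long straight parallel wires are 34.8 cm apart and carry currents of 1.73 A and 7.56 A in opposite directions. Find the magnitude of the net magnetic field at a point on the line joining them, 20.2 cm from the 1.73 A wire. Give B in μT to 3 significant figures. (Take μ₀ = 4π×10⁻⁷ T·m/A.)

Each long wire gives B = μ₀I/(2πd). Distances are d₁ = 0.202 m and d₂ = 0.146 m.
B₁ = 1.71×10⁻⁶ T, B₂ = 1.04×10⁻⁵ T.
Between antiparallel currents both contributions point the same way, so they add. B = B₁ + B₂ = 1.71×10⁻⁶ + 1.04×10⁻⁵ = 1.21×10⁻⁵ T.

B ≈ 12.1 μT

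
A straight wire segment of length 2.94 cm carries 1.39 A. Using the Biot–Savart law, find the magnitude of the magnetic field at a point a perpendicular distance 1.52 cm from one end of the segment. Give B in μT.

For a finite straight segment, B = (μ₀I/4πd)(sinθ₁ + sinθ₂), where θ₁, θ₂ are the angles from the perpendicular to each end.
The perpendicular foot is at one end, so the two end-offsets along the wire are 0 and L = 0.0294 m.
sinθ₁ = 0/√(0²+0.0152²) = 0.0000; sinθ₂ = 0.0294/√(0.0294²+0.0152²) = 0.8883.
B = (4π×10⁻⁷ × 1.39) / (4π × 0.0152) × (0.0000 + 0.8883) = 8.12×10⁻⁶ T.

B ≈ 8.12 μT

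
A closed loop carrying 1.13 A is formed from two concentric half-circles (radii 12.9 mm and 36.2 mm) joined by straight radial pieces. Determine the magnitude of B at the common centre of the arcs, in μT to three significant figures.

The radial connectors point toward the centre, so dl × r̂ = 0 and they contribute nothing.
Each semicircle gives μ₀I/(4R): inner arc 2.75×10⁻⁵ T, outer arc 9.81×10⁻⁶ T.
The two arcs carry current in opposite angular senses, so their fields oppose: B = |2.75×10⁻⁵ − 9.81×10⁻⁶| = 1.77×10⁻⁵ T.

B ≈ 17.7 μT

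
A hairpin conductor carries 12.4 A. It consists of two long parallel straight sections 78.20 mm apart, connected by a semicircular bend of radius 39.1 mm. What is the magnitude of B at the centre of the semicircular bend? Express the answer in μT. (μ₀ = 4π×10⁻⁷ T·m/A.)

B ≈ 163 μT

The semicircular arc contributes B_arc = μ₀I·π/(4πR) = μ₀I/(4R) = 9.96×10⁻⁵ T.
Each semi-infinite lead is at perpendicular distance R = 0.0391 m from the centre, with the perpendicular foot at its near end, so it contributes μ₀I/(4πR); both point the same way, together 6.34×10⁻⁵ T.
Arc and leads all point the same direction: B = 9.96×10⁻⁵ + 6.34×10⁻⁵ = 1.63×10⁻⁴ T.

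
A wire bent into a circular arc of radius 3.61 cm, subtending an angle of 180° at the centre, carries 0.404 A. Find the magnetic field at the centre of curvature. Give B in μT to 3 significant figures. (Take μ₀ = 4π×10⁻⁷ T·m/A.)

The Biot–Savart field of a circular arc at its centre is B = μ₀Iφ/(4πR), with φ = 3.142 rad.
B = (4π×10⁻⁷ × 0.404 × 3.142) / (4π × 0.0361) = 3.52×10⁻⁶ T.

B ≈ 3.52 μT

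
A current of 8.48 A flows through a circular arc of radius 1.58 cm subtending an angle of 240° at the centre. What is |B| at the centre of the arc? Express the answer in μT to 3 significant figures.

B ≈ 225 μT

The Biot–Savart field of a circular arc at its centre is B = μ₀Iφ/(4πR), with φ = 4.189 rad.
B = (4π×10⁻⁷ × 8.48 × 4.189) / (4π × 0.0158) = 2.25×10⁻⁴ T.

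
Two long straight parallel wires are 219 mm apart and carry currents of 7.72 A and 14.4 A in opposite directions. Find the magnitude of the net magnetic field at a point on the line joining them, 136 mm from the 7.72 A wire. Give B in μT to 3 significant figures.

B ≈ 46.1 μT

Each long wire gives B = μ₀I/(2πd). Distances are d₁ = 0.136 m and d₂ = 0.083 m.
B₁ = 1.14×10⁻⁵ T, B₂ = 3.47×10⁻⁵ T.
Between antiparallel currents both contributions point the same way, so they add. B = B₁ + B₂ = 1.14×10⁻⁵ + 3.47×10⁻⁵ = 4.61×10⁻⁵ T.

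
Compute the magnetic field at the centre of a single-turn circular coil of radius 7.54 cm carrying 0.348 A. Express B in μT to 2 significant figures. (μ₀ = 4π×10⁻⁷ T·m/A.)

B ≈ 2.9 μT

At the centre of a circular loop the Biot–Savart law gives B = μ₀I/(2R).
B = (4π×10⁻⁷ × 0.348) / (2 × 0.0754) = 2.90×10⁻⁶ T.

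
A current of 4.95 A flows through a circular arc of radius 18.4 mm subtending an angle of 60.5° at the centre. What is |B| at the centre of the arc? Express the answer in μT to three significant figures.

B ≈ 28.4 μT

The Biot–Savart field of a circular arc at its centre is B = μ₀Iφ/(4πR), with φ = 1.056 rad.
B = (4π×10⁻⁷ × 4.95 × 1.056) / (4π × 0.0184) = 2.84×10⁻⁵ T.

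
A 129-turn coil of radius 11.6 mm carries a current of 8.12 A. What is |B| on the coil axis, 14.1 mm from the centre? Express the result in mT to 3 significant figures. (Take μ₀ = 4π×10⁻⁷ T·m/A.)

B ≈ 14.5 mT

For an N-turn flat coil, B = Nμ₀IR²/[2(R²+z²)^(3/2)] with R = 0.0116 m, z = 0.0141 m.
B = 129 × 1.13×10⁻⁴ T = 1.45×10⁻² T.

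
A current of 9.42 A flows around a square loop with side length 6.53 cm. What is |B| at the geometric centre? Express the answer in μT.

B ≈ 163 μT

Each side is a finite straight segment at perpendicular distance d = a/(2 tan(π/4)) = 0.03265 m from the centre, with end-angles ±π/4.
One side contributes B₁ = (μ₀I/4πd)·2 sin(π/4) = 4.08×10⁻⁵ T.
All 4 sides add in the same direction: B = 4 × 4.08×10⁻⁵ = 1.63×10⁻⁴ T.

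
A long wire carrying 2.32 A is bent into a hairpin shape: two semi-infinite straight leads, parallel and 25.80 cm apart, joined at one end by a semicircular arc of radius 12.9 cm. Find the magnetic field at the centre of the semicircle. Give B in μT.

B ≈ 9.25 μT

The semicircular arc contributes B_arc = μ₀I·π/(4πR) = μ₀I/(4R) = 5.65×10⁻⁶ T.
Each semi-infinite lead is at perpendicular distance R = 0.129 m from the centre, with the perpendicular foot at its near end, so it contributes μ₀I/(4πR); both point the same way, together 3.60×10⁻⁶ T.
Arc and leads all point the same direction: B = 5.65×10⁻⁶ + 3.60×10⁻⁶ = 9.25×10⁻⁶ T.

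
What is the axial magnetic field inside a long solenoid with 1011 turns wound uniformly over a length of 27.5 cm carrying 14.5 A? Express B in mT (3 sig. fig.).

Inside a long solenoid, B = μ₀nI with n = 3676 turns/m.
B = 4π×10⁻⁷ × 3676 × 14.5 = 6.70×10⁻² T.

B ≈ 67.0 mT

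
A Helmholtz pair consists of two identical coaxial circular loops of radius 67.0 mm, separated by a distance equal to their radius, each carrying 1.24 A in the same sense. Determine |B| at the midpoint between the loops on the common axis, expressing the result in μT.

Each loop contributes B = μ₀IR²/[2(R²+z²)^(3/2)] on the axis, with z measured from that loop.
Loop 1 (z = 0.0335 m): B₁ = 8.32×10⁻⁶ T. Loop 2 (z = 0.0335 m): B₂ = 8.32×10⁻⁶ T.
The fields add: B = B₁ + B₂ = 1.66×10⁻⁵ T.

B ≈ 16.6 μT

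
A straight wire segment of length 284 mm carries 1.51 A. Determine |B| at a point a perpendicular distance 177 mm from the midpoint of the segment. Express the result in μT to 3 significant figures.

For a finite straight segment, B = (μ₀I/4πd)(sinθ₁ + sinθ₂), where θ₁, θ₂ are the angles from the perpendicular to each end.
The perpendicular from the point meets the wire at its midpoint, so each end is L/2 = 0.142 m away along the wire.
sinθ₁ = 0.142/√(0.142²+0.177²) = 0.6258; sinθ₂ = 0.142/√(0.142²+0.177²) = 0.6258.
B = (4π×10⁻⁷ × 1.51) / (4π × 0.177) × (0.6258 + 0.6258) = 1.07×10⁻⁶ T.

B ≈ 1.07 μT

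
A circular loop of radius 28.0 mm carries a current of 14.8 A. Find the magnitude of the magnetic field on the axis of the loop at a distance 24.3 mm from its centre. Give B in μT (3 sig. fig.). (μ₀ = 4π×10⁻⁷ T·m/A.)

On the axis of a circular loop, B = μ₀IR² / [2(R²+z²)^(3/2)].
R² + z² = (0.028)² + (0.0243)² = 0.001374 m², and (R²+z²)^(3/2) = 5.10×10⁻⁵ m³.
B = (4π×10⁻⁷ × 14.8 × 0.000784) / (2 × 5.10×10⁻⁵) = 1.43×10⁻⁴ T.

B ≈ 143 μT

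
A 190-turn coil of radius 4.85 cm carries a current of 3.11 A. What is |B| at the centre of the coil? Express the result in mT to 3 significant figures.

For an N-turn flat coil, B = Nμ₀I/(2R) with R = 0.0485 m.
B = 190 × 4.03×10⁻⁵ T = 7.66×10⁻³ T.

B ≈ 7.66 mT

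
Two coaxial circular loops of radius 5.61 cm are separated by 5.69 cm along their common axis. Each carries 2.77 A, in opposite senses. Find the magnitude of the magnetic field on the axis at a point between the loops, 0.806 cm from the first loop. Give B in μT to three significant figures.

B ≈ 16.8 μT

Each loop contributes B = μ₀IR²/[2(R²+z²)^(3/2)] on the axis, with z measured from that loop.
Loop 1 (z = 0.00806 m): B₁ = 3.01×10⁻⁵ T. Loop 2 (z = 0.04884 m): B₂ = 1.33×10⁻⁵ T.
The fields oppose: B = |B₁ − B₂| = 1.68×10⁻⁵ T.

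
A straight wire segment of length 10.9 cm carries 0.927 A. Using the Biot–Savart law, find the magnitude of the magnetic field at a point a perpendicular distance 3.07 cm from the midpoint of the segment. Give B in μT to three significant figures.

B ≈ 5.26 μT

For a finite straight segment, B = (μ₀I/4πd)(sinθ₁ + sinθ₂), where θ₁, θ₂ are the angles from the perpendicular to each end.
The perpendicular from the point meets the wire at its midpoint, so each end is L/2 = 0.0545 m away along the wire.
sinθ₁ = 0.0545/√(0.0545²+0.0307²) = 0.8713; sinθ₂ = 0.0545/√(0.0545²+0.0307²) = 0.8713.
B = (4π×10⁻⁷ × 0.927) / (4π × 0.0307) × (0.8713 + 0.8713) = 5.26×10⁻⁶ T.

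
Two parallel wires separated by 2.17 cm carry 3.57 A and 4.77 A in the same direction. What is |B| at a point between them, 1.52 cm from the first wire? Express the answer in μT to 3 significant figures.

Each long wire gives B = μ₀I/(2πd). Distances are d₁ = 0.0152 m and d₂ = 0.0065 m.
B₁ = 4.70×10⁻⁵ T, B₂ = 1.47×10⁻⁴ T.
Between parallel currents the two contributions point in opposite directions, so they subtract. B = |B₁ − B₂| = |4.70×10⁻⁵ − 1.47×10⁻⁴| = 9.98×10⁻⁵ T.

B ≈ 99.8 μT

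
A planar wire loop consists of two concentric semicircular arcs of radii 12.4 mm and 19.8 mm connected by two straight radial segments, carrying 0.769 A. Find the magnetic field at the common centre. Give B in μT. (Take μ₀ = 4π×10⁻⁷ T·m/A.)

The radial connectors point toward the centre, so dl × r̂ = 0 and they contribute nothing.
Each semicircle gives μ₀I/(4R): inner arc 1.95×10⁻⁵ T, outer arc 1.22×10⁻⁵ T.
The two arcs carry current in opposite angular senses, so their fields oppose: B = |1.95×10⁻⁵ − 1.22×10⁻⁵| = 7.28×10⁻⁶ T.

B ≈ 7.28 μT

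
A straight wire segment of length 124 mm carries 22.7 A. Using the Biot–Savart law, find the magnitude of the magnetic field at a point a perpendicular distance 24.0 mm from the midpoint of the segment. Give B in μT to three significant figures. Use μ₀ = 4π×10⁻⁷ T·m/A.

For a finite straight segment, B = (μ₀I/4πd)(sinθ₁ + sinθ₂), where θ₁, θ₂ are the angles from the perpendicular to each end.
The perpendicular from the point meets the wire at its midpoint, so each end is L/2 = 0.062 m away along the wire.
sinθ₁ = 0.062/√(0.062²+0.024²) = 0.9326; sinθ₂ = 0.062/√(0.062²+0.024²) = 0.9326.
B = (4π×10⁻⁷ × 22.7) / (4π × 0.024) × (0.9326 + 0.9326) = 1.76×10⁻⁴ T.

B ≈ 176 μT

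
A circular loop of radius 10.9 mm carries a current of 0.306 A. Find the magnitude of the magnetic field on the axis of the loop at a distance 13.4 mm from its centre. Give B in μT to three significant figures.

B ≈ 4.43 μT

On the axis of a circular loop, B = μ₀IR² / [2(R²+z²)^(3/2)].
R² + z² = (0.0109)² + (0.0134)² = 0.0002984 m², and (R²+z²)^(3/2) = 5.15×10⁻⁶ m³.
B = (4π×10⁻⁷ × 0.306 × 0.0001188) / (2 × 5.15×10⁻⁶) = 4.43×10⁻⁶ T.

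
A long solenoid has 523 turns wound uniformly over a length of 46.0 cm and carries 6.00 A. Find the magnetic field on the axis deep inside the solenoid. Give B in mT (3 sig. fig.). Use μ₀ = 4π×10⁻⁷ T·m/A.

B ≈ 8.57 mT

Inside a long solenoid, B = μ₀nI with n = 1137 turns/m.
B = 4π×10⁻⁷ × 1137 × 6.00 = 8.57×10⁻³ T.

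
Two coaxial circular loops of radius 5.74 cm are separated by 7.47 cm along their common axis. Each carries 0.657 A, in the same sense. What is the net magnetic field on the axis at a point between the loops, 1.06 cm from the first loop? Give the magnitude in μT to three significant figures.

Each loop contributes B = μ₀IR²/[2(R²+z²)^(3/2)] on the axis, with z measured from that loop.
Loop 1 (z = 0.0106 m): B₁ = 6.84×10⁻⁶ T. Loop 2 (z = 0.0641 m): B₂ = 2.14×10⁻⁶ T.
The fields add: B = B₁ + B₂ = 8.97×10⁻⁶ T.

B ≈ 8.97 μT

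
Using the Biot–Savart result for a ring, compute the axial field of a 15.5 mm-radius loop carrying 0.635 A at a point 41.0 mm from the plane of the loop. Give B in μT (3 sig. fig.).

On the axis of a circular loop, B = μ₀IR² / [2(R²+z²)^(3/2)].
R² + z² = (0.0155)² + (0.041)² = 0.001921 m², and (R²+z²)^(3/2) = 8.42×10⁻⁵ m³.
B = (4π×10⁻⁷ × 0.635 × 0.0002402) / (2 × 8.42×10⁻⁵) = 1.14×10⁻⁶ T.

B ≈ 1.14 μT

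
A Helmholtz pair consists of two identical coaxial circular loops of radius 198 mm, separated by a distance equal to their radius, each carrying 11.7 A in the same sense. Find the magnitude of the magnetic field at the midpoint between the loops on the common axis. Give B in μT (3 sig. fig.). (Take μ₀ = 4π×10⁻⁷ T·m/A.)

Each loop contributes B = μ₀IR²/[2(R²+z²)^(3/2)] on the axis, with z measured from that loop.
Loop 1 (z = 0.099 m): B₁ = 2.66×10⁻⁵ T. Loop 2 (z = 0.099 m): B₂ = 2.66×10⁻⁵ T.
The fields add: B = B₁ + B₂ = 5.31×10⁻⁵ T.

B ≈ 53.1 μT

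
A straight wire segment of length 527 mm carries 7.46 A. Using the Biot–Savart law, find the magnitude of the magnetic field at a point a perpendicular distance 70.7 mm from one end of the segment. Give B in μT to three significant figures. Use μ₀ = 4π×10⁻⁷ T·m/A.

For a finite straight segment, B = (μ₀I/4πd)(sinθ₁ + sinθ₂), where θ₁, θ₂ are the angles from the perpendicular to each end.
The perpendicular foot is at one end, so the two end-offsets along the wire are 0 and L = 0.527 m.
sinθ₁ = 0/√(0²+0.0707²) = 0.0000; sinθ₂ = 0.527/√(0.527²+0.0707²) = 0.9911.
B = (4π×10⁻⁷ × 7.46) / (4π × 0.0707) × (0.0000 + 0.9911) = 1.05×10⁻⁵ T.

B ≈ 10.5 μT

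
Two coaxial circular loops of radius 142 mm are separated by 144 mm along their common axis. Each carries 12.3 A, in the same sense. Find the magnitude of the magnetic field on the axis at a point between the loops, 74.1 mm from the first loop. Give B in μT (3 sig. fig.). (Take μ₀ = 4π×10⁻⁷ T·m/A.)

B ≈ 77.2 μT

Each loop contributes B = μ₀IR²/[2(R²+z²)^(3/2)] on the axis, with z measured from that loop.
Loop 1 (z = 0.0741 m): B₁ = 3.79×10⁻⁵ T. Loop 2 (z = 0.0699 m): B₂ = 3.93×10⁻⁵ T.
The fields add: B = B₁ + B₂ = 7.72×10⁻⁵ T.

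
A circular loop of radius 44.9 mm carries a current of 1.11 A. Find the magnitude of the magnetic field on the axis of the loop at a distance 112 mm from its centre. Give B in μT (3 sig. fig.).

B ≈ 0.800 μT

On the axis of a circular loop, B = μ₀IR² / [2(R²+z²)^(3/2)].
R² + z² = (0.0449)² + (0.112)² = 0.01456 m², and (R²+z²)^(3/2) = 1.76×10⁻³ m³.
B = (4π×10⁻⁷ × 1.11 × 0.002016) / (2 × 1.76×10⁻³) = 8.00×10⁻⁷ T.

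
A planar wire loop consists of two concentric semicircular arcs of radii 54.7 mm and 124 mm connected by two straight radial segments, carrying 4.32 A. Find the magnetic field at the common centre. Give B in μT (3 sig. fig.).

B ≈ 13.9 μT

The radial connectors point toward the centre, so dl × r̂ = 0 and they contribute nothing.
Each semicircle gives μ₀I/(4R): inner arc 2.48×10⁻⁵ T, outer arc 1.09×10⁻⁵ T.
The two arcs carry current in opposite angular senses, so their fields oppose: B = |2.48×10⁻⁵ − 1.09×10⁻⁵| = 1.39×10⁻⁵ T.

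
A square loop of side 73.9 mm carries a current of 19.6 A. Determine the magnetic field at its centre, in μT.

B ≈ 300 μT

Each side is a finite straight segment at perpendicular distance d = a/(2 tan(π/4)) = 0.03695 m from the centre, with end-angles ±π/4.
One side contributes B₁ = (μ₀I/4πd)·2 sin(π/4) = 7.50×10⁻⁵ T.
All 4 sides add in the same direction: B = 4 × 7.50×10⁻⁵ = 3.00×10⁻⁴ T.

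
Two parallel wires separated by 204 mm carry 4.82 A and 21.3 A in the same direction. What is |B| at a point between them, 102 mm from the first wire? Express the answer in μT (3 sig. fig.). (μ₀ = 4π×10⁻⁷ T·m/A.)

Each long wire gives B = μ₀I/(2πd). Distances are d₁ = 0.102 m and d₂ = 0.102 m.
B₁ = 9.45×10⁻⁶ T, B₂ = 4.18×10⁻⁵ T.
Between parallel currents the two contributions point in opposite directions, so they subtract. B = |B₁ − B₂| = |9.45×10⁻⁶ − 4.18×10⁻⁵| = 3.23×10⁻⁵ T.

B ≈ 32.3 μT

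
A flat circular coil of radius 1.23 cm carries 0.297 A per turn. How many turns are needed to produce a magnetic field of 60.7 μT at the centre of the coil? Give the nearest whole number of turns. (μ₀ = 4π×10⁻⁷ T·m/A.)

For an N-turn coil, B = Nμ₀I/(2R). A single turn gives B₁ = 1.52×10⁻⁵ T with R = 0.0123 m.
N = B/B₁ = 6.07×10⁻⁵ / 1.52×10⁻⁵ = 4.00.

N = 4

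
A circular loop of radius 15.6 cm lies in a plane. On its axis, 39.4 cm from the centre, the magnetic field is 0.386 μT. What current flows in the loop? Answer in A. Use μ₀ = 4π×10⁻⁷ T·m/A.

I ≈ 1.92 A

On the axis of a loop, B = μ₀IR²/[2(R²+z²)^(3/2)], so I = 2B(R²+z²)^(3/2)/(μ₀R²).
R² + z² = 0.02434 + 0.1552 = 0.1796 m²; raised to 3/2 gives 7.61×10⁻² m³.
I = 2 × 3.86×10⁻⁷ × 7.61×10⁻² / (1.26×10⁻⁶ × 0.02434) = 1.92 A.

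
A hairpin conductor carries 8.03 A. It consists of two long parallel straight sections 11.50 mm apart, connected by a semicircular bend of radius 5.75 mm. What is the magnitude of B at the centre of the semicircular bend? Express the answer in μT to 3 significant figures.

The semicircular arc contributes B_arc = μ₀I·π/(4πR) = μ₀I/(4R) = 4.39×10⁻⁴ T.
Each semi-infinite lead is at perpendicular distance R = 0.00575 m from the centre, with the perpendicular foot at its near end, so it contributes μ₀I/(4πR); both point the same way, together 2.79×10⁻⁴ T.
Arc and leads all point the same direction: B = 4.39×10⁻⁴ + 2.79×10⁻⁴ = 7.18×10⁻⁴ T.

B ≈ 718 μT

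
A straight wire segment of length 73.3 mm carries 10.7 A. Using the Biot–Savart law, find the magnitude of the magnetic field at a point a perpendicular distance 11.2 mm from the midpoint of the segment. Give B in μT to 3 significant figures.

B ≈ 183 μT

For a finite straight segment, B = (μ₀I/4πd)(sinθ₁ + sinθ₂), where θ₁, θ₂ are the angles from the perpendicular to each end.
The perpendicular from the point meets the wire at its midpoint, so each end is L/2 = 0.03665 m away along the wire.
sinθ₁ = 0.03665/√(0.03665²+0.0112²) = 0.9563; sinθ₂ = 0.03665/√(0.03665²+0.0112²) = 0.9563.
B = (4π×10⁻⁷ × 10.7) / (4π × 0.0112) × (0.9563 + 0.9563) = 1.83×10⁻⁴ T.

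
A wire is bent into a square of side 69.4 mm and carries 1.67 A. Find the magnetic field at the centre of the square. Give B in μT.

Each side is a finite straight segment at perpendicular distance d = a/(2 tan(π/4)) = 0.0347 m from the centre, with end-angles ±π/4.
One side contributes B₁ = (μ₀I/4πd)·2 sin(π/4) = 6.81×10⁻⁶ T.
All 4 sides add in the same direction: B = 4 × 6.81×10⁻⁶ = 2.72×10⁻⁵ T.

B ≈ 27.2 μT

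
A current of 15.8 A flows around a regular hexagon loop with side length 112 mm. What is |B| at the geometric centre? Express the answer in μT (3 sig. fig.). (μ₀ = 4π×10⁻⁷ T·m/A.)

B ≈ 97.7 μT

Each side is a finite straight segment at perpendicular distance d = a/(2 tan(π/6)) = 0.09699 m from the centre, with end-angles ±π/6.
One side contributes B₁ = (μ₀I/4πd)·2 sin(π/6) = 1.63×10⁻⁵ T.
All 6 sides add in the same direction: B = 6 × 1.63×10⁻⁵ = 9.77×10⁻⁵ T.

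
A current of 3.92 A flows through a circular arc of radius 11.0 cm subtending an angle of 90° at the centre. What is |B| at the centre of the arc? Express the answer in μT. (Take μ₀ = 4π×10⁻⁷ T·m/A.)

The Biot–Savart field of a circular arc at its centre is B = μ₀Iφ/(4πR), with φ = 1.571 rad.
B = (4π×10⁻⁷ × 3.92 × 1.571) / (4π × 0.11) = 5.60×10⁻⁶ T.

B ≈ 5.60 μT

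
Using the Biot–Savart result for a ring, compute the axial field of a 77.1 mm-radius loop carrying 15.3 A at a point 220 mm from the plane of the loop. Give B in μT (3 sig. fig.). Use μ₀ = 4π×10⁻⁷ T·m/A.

B ≈ 4.51 μT

On the axis of a circular loop, B = μ₀IR² / [2(R²+z²)^(3/2)].
R² + z² = (0.0771)² + (0.22)² = 0.05434 m², and (R²+z²)^(3/2) = 1.27×10⁻² m³.
B = (4π×10⁻⁷ × 15.3 × 0.005944) / (2 × 1.27×10⁻²) = 4.51×10⁻⁶ T.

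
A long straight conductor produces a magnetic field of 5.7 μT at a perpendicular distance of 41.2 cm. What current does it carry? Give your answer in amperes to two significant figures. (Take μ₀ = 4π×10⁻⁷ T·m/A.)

For a long straight wire B = μ₀I/(2πd), so I = 2πdB/μ₀.
I = 2π × 0.412 × 5.70×10⁻⁶ / (4π×10⁻⁷) = 11.7 A.

I ≈ 12 A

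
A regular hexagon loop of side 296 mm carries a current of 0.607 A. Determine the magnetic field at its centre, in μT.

Each side is a finite straight segment at perpendicular distance d = a/(2 tan(π/6)) = 0.2563 m from the centre, with end-angles ±π/6.
One side contributes B₁ = (μ₀I/4πd)·2 sin(π/6) = 2.37×10⁻⁷ T.
All 6 sides add in the same direction: B = 6 × 2.37×10⁻⁷ = 1.42×10⁻⁶ T.

B ≈ 1.42 μT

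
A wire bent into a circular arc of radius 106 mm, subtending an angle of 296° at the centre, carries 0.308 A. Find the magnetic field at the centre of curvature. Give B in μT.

B ≈ 1.50 μT

The Biot–Savart field of a circular arc at its centre is B = μ₀Iφ/(4πR), with φ = 5.166 rad.
B = (4π×10⁻⁷ × 0.308 × 5.166) / (4π × 0.106) = 1.50×10⁻⁶ T.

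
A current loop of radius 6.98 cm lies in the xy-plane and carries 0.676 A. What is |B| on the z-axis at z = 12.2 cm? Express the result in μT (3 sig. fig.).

B ≈ 0.745 μT

On the axis of a circular loop, B = μ₀IR² / [2(R²+z²)^(3/2)].
R² + z² = (0.0698)² + (0.122)² = 0.01976 m², and (R²+z²)^(3/2) = 2.78×10⁻³ m³.
B = (4π×10⁻⁷ × 0.676 × 0.004872) / (2 × 2.78×10⁻³) = 7.45×10⁻⁷ T.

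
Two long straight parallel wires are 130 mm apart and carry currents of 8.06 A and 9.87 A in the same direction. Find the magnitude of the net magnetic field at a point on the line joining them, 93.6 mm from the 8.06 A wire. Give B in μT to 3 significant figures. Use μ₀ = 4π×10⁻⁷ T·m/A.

Each long wire gives B = μ₀I/(2πd). Distances are d₁ = 0.0936 m and d₂ = 0.0364 m.
B₁ = 1.72×10⁻⁵ T, B₂ = 5.42×10⁻⁵ T.
Between parallel currents the two contributions point in opposite directions, so they subtract. B = |B₁ − B₂| = |1.72×10⁻⁵ − 5.42×10⁻⁵| = 3.70×10⁻⁵ T.

B ≈ 37.0 μT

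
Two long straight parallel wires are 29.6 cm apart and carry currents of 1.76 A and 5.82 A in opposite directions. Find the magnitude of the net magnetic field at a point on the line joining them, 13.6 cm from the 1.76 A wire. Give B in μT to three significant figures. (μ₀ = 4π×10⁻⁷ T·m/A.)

B ≈ 9.86 μT

Each long wire gives B = μ₀I/(2πd). Distances are d₁ = 0.136 m and d₂ = 0.16 m.
B₁ = 2.59×10⁻⁶ T, B₂ = 7.27×10⁻⁶ T.
Between antiparallel currents both contributions point the same way, so they add. B = B₁ + B₂ = 2.59×10⁻⁶ + 7.27×10⁻⁶ = 9.86×10⁻⁶ T.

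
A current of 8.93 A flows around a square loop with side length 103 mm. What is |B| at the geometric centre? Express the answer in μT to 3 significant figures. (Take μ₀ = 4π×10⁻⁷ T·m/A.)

B ≈ 98.1 μT

Each side is a finite straight segment at perpendicular distance d = a/(2 tan(π/4)) = 0.0515 m from the centre, with end-angles ±π/4.
One side contributes B₁ = (μ₀I/4πd)·2 sin(π/4) = 2.45×10⁻⁵ T.
All 4 sides add in the same direction: B = 4 × 2.45×10⁻⁵ = 9.81×10⁻⁵ T.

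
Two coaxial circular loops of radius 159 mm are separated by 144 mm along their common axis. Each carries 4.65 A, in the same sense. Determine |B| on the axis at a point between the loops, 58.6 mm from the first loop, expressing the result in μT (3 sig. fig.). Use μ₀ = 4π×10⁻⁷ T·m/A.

B ≈ 27.7 μT

Each loop contributes B = μ₀IR²/[2(R²+z²)^(3/2)] on the axis, with z measured from that loop.
Loop 1 (z = 0.0586 m): B₁ = 1.52×10⁻⁵ T. Loop 2 (z = 0.0854 m): B₂ = 1.26×10⁻⁵ T.
The fields add: B = B₁ + B₂ = 2.77×10⁻⁵ T.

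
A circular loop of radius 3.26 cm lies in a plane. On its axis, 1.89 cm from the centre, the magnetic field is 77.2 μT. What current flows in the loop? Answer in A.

I ≈ 6.19 A

On the axis of a loop, B = μ₀IR²/[2(R²+z²)^(3/2)], so I = 2B(R²+z²)^(3/2)/(μ₀R²).
R² + z² = 0.001063 + 0.0003572 = 0.00142 m²; raised to 3/2 gives 5.35×10⁻⁵ m³.
I = 2 × 7.72×10⁻⁵ × 5.35×10⁻⁵ / (1.26×10⁻⁶ × 0.001063) = 6.19 A.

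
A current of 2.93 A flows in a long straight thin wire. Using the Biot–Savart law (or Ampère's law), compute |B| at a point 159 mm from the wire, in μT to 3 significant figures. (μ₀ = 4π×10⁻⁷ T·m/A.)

B ≈ 3.69 μT

For an infinitely long straight wire, B = μ₀I/(2πd).
B = (4π×10⁻⁷ × 2.93) / (2π × 0.159) = 3.69×10⁻⁶ T.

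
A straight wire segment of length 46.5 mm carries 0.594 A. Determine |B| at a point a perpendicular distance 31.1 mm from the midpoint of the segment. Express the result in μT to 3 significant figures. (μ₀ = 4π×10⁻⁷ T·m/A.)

For a finite straight segment, B = (μ₀I/4πd)(sinθ₁ + sinθ₂), where θ₁, θ₂ are the angles from the perpendicular to each end.
The perpendicular from the point meets the wire at its midpoint, so each end is L/2 = 0.02325 m away along the wire.
sinθ₁ = 0.02325/√(0.02325²+0.0311²) = 0.5988; sinθ₂ = 0.02325/√(0.02325²+0.0311²) = 0.5988.
B = (4π×10⁻⁷ × 0.594) / (4π × 0.0311) × (0.5988 + 0.5988) = 2.29×10⁻⁶ T.

B ≈ 2.29 μT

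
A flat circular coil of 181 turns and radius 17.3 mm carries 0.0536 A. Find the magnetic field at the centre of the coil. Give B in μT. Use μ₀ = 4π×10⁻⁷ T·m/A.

For an N-turn flat coil, B = Nμ₀I/(2R) with R = 0.0173 m.
B = 181 × 1.95×10⁻⁶ T = 3.52×10⁻⁴ T.

B ≈ 352 μT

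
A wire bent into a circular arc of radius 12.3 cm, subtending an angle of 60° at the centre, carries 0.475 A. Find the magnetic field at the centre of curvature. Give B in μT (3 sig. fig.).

The Biot–Savart field of a circular arc at its centre is B = μ₀Iφ/(4πR), with φ = 1.047 rad.
B = (4π×10⁻⁷ × 0.475 × 1.047) / (4π × 0.123) = 4.04×10⁻⁷ T.

B ≈ 0.404 μT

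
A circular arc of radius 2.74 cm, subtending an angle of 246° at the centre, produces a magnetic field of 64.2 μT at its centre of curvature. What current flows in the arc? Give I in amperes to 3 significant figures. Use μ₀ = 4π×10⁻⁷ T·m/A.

I ≈ 4.10 A

For a circular arc, B = μ₀Iφ/(4πR) with φ in radians; here φ = 4.294 rad.
So I = 4πRB/(μ₀φ) = 4π × 0.0274 × 6.42×10⁻⁵ / (4π×10⁻⁷ × 4.294) = 4.10 A.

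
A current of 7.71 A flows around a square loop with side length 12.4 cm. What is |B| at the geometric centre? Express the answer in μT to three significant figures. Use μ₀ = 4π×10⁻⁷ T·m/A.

Each side is a finite straight segment at perpendicular distance d = a/(2 tan(π/4)) = 0.062 m from the centre, with end-angles ±π/4.
One side contributes B₁ = (μ₀I/4πd)·2 sin(π/4) = 1.76×10⁻⁵ T.
All 4 sides add in the same direction: B = 4 × 1.76×10⁻⁵ = 7.03×10⁻⁵ T.

B ≈ 70.3 μT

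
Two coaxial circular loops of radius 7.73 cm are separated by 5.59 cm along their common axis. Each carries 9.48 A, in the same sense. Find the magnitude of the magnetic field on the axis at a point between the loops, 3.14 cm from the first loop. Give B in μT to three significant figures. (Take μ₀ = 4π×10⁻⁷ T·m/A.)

Each loop contributes B = μ₀IR²/[2(R²+z²)^(3/2)] on the axis, with z measured from that loop.
Loop 1 (z = 0.0314 m): B₁ = 6.13×10⁻⁵ T. Loop 2 (z = 0.0245 m): B₂ = 6.67×10⁻⁵ T.
The fields add: B = B₁ + B₂ = 1.28×10⁻⁴ T.

B ≈ 128 μT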